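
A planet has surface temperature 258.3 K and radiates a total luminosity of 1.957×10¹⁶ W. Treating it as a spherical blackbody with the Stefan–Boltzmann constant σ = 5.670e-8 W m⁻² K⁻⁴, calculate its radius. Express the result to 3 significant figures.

R ≈ 2.48×10⁶ m

L = 4πR²σT⁴ ⇒ R = √(L/(4πσT⁴)).
σT⁴ = 252.395 W/m², so R = √(1.957×10¹⁶/(4π×252.395)) = 2.48×10⁶ m.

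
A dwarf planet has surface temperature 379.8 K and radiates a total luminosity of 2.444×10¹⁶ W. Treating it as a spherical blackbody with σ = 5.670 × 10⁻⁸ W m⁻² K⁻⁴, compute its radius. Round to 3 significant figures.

R ≈ 1.28×10⁶ m

L = 4πR²σT⁴ ⇒ R = √(L/(4πσT⁴)).
σT⁴ = 1179.79 W/m², so R = √(2.444×10¹⁶/(4π×1179.79)) = 1.28×10⁶ m.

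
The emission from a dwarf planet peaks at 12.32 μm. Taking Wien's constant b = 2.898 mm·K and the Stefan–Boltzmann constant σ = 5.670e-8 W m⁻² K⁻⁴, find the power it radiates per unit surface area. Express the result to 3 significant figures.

I ≈ 174 W/m²

Wien's law: T = b/λ_max = 2.898×10⁻³/1.232×10⁻⁵ = 235.227 K.
Then I = σT⁴ = 5.670×10⁻⁸×(235.227)⁴ = 174 W/m².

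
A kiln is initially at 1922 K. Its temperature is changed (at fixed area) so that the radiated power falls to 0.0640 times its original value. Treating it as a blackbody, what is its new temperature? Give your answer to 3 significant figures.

T₂ ≈ 967 K

P ∝ T⁴, so T₂/T₁ = (P₂/P₁)^(1/4) = (0.0640)^(1/4) = 0.502973.
T₂ = 1922 × 0.502973 = 967 K.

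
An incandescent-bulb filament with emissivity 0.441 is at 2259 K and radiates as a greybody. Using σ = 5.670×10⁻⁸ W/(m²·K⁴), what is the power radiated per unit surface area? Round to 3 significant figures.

Stefan–Boltzmann: I = εσT⁴ = 0.441 × 5.670×10⁻⁸ × (2259)⁴ = 6.51×10⁵ W/m².

I ≈ 6.51×10⁵ W/m²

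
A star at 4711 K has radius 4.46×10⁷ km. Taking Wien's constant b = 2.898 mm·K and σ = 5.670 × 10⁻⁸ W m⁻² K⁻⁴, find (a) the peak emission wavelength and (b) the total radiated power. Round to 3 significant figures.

λ_max ≈ 0.615 μm; P ≈ 6.98×10²⁹ W

(a) λ_max = b/T = 2.898×10⁻³/4711 = 6.152×10⁻⁷ m = 0.615 μm.
Surface area A = 4πR² = 4π(4.46×10¹⁰ m)² = 2.49965×10²² m².
(b) P = σAT⁴ = 5.670×10⁻⁸×2.49965×10²²×(4711)⁴ = 6.98×10²⁹ W.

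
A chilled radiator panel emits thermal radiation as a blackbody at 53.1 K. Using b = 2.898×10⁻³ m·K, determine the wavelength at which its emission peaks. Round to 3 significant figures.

Wien's displacement law: λ_max = b/T = (2.898×10⁻³ m·K)/(53.1 K) = 5.458×10⁻⁵ m.
That is 54.6 μm, in the infrared range.

λ_max ≈ 54.6 μm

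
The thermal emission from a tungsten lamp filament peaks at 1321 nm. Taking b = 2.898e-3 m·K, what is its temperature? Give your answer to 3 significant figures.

T ≈ 2.19×10³ K

Wien's law gives T = b/λ_max = (2.898×10⁻³ m·K)/(1.321×10⁻⁶ m) = 2.19×10³ K.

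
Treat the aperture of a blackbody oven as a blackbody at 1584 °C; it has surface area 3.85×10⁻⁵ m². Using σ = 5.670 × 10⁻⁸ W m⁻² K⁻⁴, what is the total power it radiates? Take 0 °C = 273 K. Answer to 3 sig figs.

P ≈ 26.0 W

T = 1584 °C + 273 = 1857 K.
Area A = 3.85×10⁻⁵ m².
P = σAT⁴ = 5.670×10⁻⁸ × 3.85×10⁻⁵ × (1857)⁴ = 26.0 W.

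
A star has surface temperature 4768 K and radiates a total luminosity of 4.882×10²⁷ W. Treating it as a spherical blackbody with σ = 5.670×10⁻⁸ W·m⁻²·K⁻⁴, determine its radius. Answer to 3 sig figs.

L = 4πR²σT⁴ ⇒ R = √(L/(4πσT⁴)).
σT⁴ = 2.93041×10⁷ W/m², so R = √(4.882×10²⁷/(4π×2.93041×10⁷)) = 3.64×10⁹ m.

R ≈ 3.64×10⁹ m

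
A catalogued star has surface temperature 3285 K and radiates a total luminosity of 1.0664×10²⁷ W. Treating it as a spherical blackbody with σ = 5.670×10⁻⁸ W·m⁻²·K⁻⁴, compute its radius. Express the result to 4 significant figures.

R ≈ 3.585×10⁹ m

L = 4πR²σT⁴ ⇒ R = √(L/(4πσT⁴)).
σT⁴ = 6.60275×10⁶ W/m², so R = √(1.0664×10²⁷/(4π×6.60275×10⁶)) = 3.585×10⁹ m.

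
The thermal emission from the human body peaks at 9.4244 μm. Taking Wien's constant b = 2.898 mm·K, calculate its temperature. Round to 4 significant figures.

T ≈ 307.5 K

Wien's law gives T = b/λ_max = (2.898×10⁻³ m·K)/(9.4244×10⁻⁶ m) = 307.5 K.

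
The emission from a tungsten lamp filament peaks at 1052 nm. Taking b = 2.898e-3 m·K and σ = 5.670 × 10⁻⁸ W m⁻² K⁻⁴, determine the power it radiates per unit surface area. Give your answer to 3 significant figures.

Wien's law: T = b/λ_max = 2.898×10⁻³/1.052×10⁻⁶ = 2754.75 K.
Then I = σT⁴ = 5.670×10⁻⁸×(2754.75)⁴ = 3.27×10⁶ W/m².

I ≈ 3.27×10⁶ W/m²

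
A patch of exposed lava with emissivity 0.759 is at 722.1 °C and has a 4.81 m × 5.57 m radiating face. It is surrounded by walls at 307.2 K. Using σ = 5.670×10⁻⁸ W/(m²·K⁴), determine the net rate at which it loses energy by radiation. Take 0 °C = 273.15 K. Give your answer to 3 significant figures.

T = 722.1 °C + 273.15 = 995.25 K.
Area A = 4.81 × 5.57 = 26.7917 m².
Net radiated power P_net = εσA(T⁴ − T₀⁴) = 0.759×5.670×10⁻⁸×26.7917×(995.25⁴ − 307.2⁴).
T⁴ − T₀⁴ = 9.81135×10¹¹ − 8.90604×10⁹ = 9.72229×10¹¹ K⁴, so P_net = 1.12×10⁶ W.

Net loss ≈ 1.12×10⁶ W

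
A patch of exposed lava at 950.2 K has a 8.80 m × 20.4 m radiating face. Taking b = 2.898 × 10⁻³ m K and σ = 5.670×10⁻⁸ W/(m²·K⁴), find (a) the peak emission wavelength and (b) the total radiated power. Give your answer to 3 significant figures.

λ_max ≈ 3.05 μm; P ≈ 8.30×10⁶ W

(a) λ_max = b/T = 2.898×10⁻³/950.2 = 3.050×10⁻⁶ m = 3.05 μm.
Area A = 8.80 × 20.4 = 179.52 m².
(b) P = σAT⁴ = 5.670×10⁻⁸×179.52×(950.2)⁴ = 8.30×10⁶ W.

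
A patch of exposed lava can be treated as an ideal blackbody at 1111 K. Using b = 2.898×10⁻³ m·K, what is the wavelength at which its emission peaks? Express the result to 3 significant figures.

Wien's displacement law: λ_max = b/T = (2.898×10⁻³ m·K)/(1111 K) = 2.608×10⁻⁶ m.
That is 2.61 μm, in the infrared range.

λ_max ≈ 2.61 μm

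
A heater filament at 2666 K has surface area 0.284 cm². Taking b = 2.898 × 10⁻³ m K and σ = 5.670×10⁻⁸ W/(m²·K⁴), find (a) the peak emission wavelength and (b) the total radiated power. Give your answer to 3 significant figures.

(a) λ_max = b/T = 2.898×10⁻³/2666 = 1.087×10⁻⁶ m = 1.09 μm.
Area A = 0.284 cm² = 2.84×10⁻⁵ m².
(b) P = σAT⁴ = 5.670×10⁻⁸×2.84×10⁻⁵×(2666)⁴ = 81.3 W.

λ_max ≈ 1.09 μm; P ≈ 81.3 W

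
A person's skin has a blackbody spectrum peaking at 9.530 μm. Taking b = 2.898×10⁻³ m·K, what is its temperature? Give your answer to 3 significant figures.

T ≈ 304 K

Wien's law gives T = b/λ_max = (2.898×10⁻³ m·K)/(9.530×10⁻⁶ m) = 304 K.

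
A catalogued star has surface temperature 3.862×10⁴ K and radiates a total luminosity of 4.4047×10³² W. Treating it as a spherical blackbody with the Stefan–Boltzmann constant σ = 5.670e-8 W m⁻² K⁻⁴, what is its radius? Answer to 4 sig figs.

R ≈ 1.667×10¹⁰ m

L = 4πR²σT⁴ ⇒ R = √(L/(4πσT⁴)).
σT⁴ = 1.26134×10¹¹ W/m², so R = √(4.4047×10³²/(4π×1.26134×10¹¹)) = 1.667×10¹⁰ m.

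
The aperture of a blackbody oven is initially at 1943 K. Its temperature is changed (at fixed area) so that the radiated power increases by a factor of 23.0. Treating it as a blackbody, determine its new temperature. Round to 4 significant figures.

P ∝ T⁴, so T₂/T₁ = (P₂/P₁)^(1/4) = (23.0)^(1/4) = 2.18994.
T₂ = 1943 × 2.18994 = 4255 K.

T₂ ≈ 4255 K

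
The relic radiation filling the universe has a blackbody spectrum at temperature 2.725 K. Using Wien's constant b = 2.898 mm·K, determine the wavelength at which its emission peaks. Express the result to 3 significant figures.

λ_max ≈ 1.06 mm

Wien's displacement law: λ_max = b/T = (2.898×10⁻³ m·K)/(2.725 K) = 1.063×10⁻³ m.
That is 1.06 mm, in the microwave range.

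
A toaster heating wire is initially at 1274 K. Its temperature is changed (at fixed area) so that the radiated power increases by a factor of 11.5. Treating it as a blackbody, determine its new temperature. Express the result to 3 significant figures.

P ∝ T⁴, so T₂/T₁ = (P₂/P₁)^(1/4) = (11.5)^(1/4) = 1.84151.
T₂ = 1274 × 1.84151 = 2.35×10³ K.

T₂ ≈ 2.35×10³ K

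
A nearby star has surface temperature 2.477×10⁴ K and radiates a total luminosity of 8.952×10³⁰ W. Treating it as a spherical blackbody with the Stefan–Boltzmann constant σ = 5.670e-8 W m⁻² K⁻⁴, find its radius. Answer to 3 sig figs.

R ≈ 5.78×10⁹ m

L = 4πR²σT⁴ ⇒ R = √(L/(4πσT⁴)).
σT⁴ = 2.13446×10¹⁰ W/m², so R = √(8.952×10³⁰/(4π×2.13446×10¹⁰)) = 5.78×10⁹ m.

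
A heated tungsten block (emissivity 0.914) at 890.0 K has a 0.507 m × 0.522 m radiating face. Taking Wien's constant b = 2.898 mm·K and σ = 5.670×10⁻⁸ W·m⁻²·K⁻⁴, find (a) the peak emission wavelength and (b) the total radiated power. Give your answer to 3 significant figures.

λ_max ≈ 3.26 μm; P ≈ 8.61×10³ W

(a) λ_max = b/T = 2.898×10⁻³/890.0 = 3.256×10⁻⁶ m = 3.26 μm.
Area A = 0.507 × 0.522 = 0.264654 m².
(b) P = εσAT⁴ = 0.914×5.670×10⁻⁸×0.264654×(890.0)⁴ = 8.61×10³ W.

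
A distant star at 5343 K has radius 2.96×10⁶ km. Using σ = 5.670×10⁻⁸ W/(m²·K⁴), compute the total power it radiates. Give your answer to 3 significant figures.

P ≈ 5.09×10²⁷ W

Surface area A = 4πR² = 4π(2.96×10⁹ m)² = 1.10102×10²⁰ m².
P = σAT⁴ = 5.670×10⁻⁸ × 1.10102×10²⁰ × (5343)⁴ = 5.09×10²⁷ W.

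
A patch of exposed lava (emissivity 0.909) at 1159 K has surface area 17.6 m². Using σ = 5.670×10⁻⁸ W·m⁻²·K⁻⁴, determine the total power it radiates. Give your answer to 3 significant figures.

Area A = 17.6 m².
P = εσAT⁴ = 0.909 × 5.670×10⁻⁸ × 17.6 × (1159)⁴ = 1.64×10⁶ W.

P ≈ 1.64×10⁶ W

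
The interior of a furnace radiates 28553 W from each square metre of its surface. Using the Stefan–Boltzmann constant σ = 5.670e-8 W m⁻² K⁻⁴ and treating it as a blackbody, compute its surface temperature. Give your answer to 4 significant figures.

T ≈ 842.4 K

I = σT⁴, so T = (I/σ)^(1/4) = (28553/(5.670×10⁻⁸))^(1/4) = 842.4 K.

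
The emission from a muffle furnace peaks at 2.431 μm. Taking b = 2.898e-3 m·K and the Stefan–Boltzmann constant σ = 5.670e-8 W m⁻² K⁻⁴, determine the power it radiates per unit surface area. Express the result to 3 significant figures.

I ≈ 1.15×10⁵ W/m²

Wien's law: T = b/λ_max = 2.898×10⁻³/2.431×10⁻⁶ = 1192.10 K.
Then I = σT⁴ = 5.670×10⁻⁸×(1192.10)⁴ = 1.15×10⁵ W/m².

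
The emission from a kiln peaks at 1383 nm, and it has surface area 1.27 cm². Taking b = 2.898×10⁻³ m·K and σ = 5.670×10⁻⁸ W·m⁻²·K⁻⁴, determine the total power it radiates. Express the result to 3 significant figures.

P ≈ 139 W

Wien's law: T = b/λ_max = 2.898×10⁻³/1.383×10⁻⁶ = 2095.44 K.
Area A = 1.27 cm² = 1.27×10⁻⁴ m².
Then P = σAT⁴ = 5.670×10⁻⁸×1.27×10⁻⁴×(2095.44)⁴ = 139 W.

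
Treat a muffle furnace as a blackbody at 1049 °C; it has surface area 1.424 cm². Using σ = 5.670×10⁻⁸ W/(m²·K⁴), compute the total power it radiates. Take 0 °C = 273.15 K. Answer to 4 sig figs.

P ≈ 24.67 W

T = 1049 °C + 273.15 = 1322.15 K.
Area A = 1.424 cm² = 1.424×10⁻⁴ m².
P = σAT⁴ = 5.670×10⁻⁸ × 1.424×10⁻⁴ × (1322.15)⁴ = 24.67 W.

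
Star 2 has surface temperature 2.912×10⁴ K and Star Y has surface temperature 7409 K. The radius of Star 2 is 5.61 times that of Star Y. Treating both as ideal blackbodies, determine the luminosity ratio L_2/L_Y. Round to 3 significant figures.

L_2/L_Y ≈ 7.51×10³

L ∝ R²T⁴, so L_2/L_Y = (R_2/R_Y)²(T_2/T_Y)⁴ = (5.61)² × (2.912×10⁴/7409)⁴ = 31.4721 × 238.631 = 7.51×10³.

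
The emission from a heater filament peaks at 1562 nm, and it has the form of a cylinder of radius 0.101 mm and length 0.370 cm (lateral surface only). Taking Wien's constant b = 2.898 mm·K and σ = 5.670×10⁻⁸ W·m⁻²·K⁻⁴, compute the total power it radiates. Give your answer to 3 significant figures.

P ≈ 1.58 W

Wien's law: T = b/λ_max = 2.898×10⁻³/1.562×10⁻⁶ = 1855.31 K.
Lateral area A = 2πrL = 2π×1.01×10⁻⁴×3.70×10⁻³ = 2.34803×10⁻⁶ m².
Then P = σAT⁴ = 5.670×10⁻⁸×2.34803×10⁻⁶×(1855.31)⁴ = 1.58 W.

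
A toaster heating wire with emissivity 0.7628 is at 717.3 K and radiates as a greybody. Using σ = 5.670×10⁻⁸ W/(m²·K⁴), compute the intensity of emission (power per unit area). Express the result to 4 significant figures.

I ≈ 1.145×10⁴ W/m²

Stefan–Boltzmann: I = εσT⁴ = 0.7628 × 5.670×10⁻⁸ × (717.3)⁴ = 1.145×10⁴ W/m².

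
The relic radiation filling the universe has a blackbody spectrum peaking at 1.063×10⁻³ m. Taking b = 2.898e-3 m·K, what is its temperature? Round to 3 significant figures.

T ≈ 2.73 K

Wien's law gives T = b/λ_max = (2.898×10⁻³ m·K)/(1.063×10⁻³ m) = 2.73 K.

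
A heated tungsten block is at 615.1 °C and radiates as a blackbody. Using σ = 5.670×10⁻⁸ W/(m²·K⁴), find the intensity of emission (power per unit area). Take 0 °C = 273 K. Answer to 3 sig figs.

T = 615.1 °C + 273 = 888.1 K.
Stefan–Boltzmann: I = σT⁴ = 5.670×10⁻⁸ × (888.1)⁴ = 3.53×10⁴ W/m².

I ≈ 3.53×10⁴ W/m²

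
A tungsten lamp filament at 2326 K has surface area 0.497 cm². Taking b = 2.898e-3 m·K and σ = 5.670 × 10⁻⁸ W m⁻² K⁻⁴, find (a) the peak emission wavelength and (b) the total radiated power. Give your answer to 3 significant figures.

(a) λ_max = b/T = 2.898×10⁻³/2326 = 1.246×10⁻⁶ m = 1.25 μm.
Area A = 0.497 cm² = 4.97×10⁻⁵ m².
(b) P = σAT⁴ = 5.670×10⁻⁸×4.97×10⁻⁵×(2326)⁴ = 82.5 W.

λ_max ≈ 1.25 μm; P ≈ 82.5 W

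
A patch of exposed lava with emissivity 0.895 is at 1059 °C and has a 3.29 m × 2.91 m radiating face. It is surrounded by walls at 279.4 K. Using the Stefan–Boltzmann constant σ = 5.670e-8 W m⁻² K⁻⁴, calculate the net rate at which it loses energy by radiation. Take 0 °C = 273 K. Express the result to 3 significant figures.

T = 1059 °C + 273 = 1332 K.
Area A = 3.29 × 2.91 = 9.5739 m².
Net radiated power P_net = εσA(T⁴ − T₀⁴) = 0.895×5.670×10⁻⁸×9.5739×(1332⁴ − 279.4⁴).
T⁴ − T₀⁴ = 3.14787×10¹² − 6.09404×10⁹ = 3.14178×10¹² K⁴, so P_net = 1.53×10⁶ W.

Net loss ≈ 1.53×10⁶ W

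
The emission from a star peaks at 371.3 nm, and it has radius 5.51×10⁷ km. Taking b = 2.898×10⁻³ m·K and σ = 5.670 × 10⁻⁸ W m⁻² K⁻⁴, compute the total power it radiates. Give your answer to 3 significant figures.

P ≈ 8.03×10³⁰ W

Wien's law: T = b/λ_max = 2.898×10⁻³/3.713×10⁻⁷ = 7805.01 K.
Surface area A = 4πR² = 4π(5.51×10¹⁰ m)² = 3.81516×10²² m².
Then P = σAT⁴ = 5.670×10⁻⁸×3.81516×10²²×(7805.01)⁴ = 8.03×10³⁰ W.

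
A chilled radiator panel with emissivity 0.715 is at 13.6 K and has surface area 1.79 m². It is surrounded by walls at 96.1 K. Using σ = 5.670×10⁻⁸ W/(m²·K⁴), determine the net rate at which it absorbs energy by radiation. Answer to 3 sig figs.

Net gain ≈ 6.19 W

Area A = 1.79 m².
Net radiated power P_net = εσA(T⁴ − T₀⁴) = 0.715×5.670×10⁻⁸×1.79×(13.6⁴ − 96.1⁴).
T⁴ − T₀⁴ = 34210.2 − 8.52891×10⁷ = -8.52549×10⁷ K⁴, so P_net = -6.19 W — negative, meaning a net gain of 6.19 W.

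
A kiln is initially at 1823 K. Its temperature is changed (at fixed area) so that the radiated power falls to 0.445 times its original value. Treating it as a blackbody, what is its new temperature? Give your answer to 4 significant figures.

T₂ ≈ 1489 K

P ∝ T⁴, so T₂/T₁ = (P₂/P₁)^(1/4) = (0.445)^(1/4) = 0.816752.
T₂ = 1823 × 0.816752 = 1489 K.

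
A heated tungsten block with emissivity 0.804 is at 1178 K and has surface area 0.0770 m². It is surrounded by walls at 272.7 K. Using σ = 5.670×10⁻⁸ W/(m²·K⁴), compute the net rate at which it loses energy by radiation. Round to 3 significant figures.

Net loss ≈ 6.74×10³ W

Area A = 0.0770 m².
Net radiated power P_net = εσA(T⁴ − T₀⁴) = 0.804×5.670×10⁻⁸×0.0770×(1178⁴ − 272.7⁴).
T⁴ − T₀⁴ = 1.92567×10¹² − 5.53020×10⁹ = 1.92014×10¹² K⁴, so P_net = 6.74×10³ W.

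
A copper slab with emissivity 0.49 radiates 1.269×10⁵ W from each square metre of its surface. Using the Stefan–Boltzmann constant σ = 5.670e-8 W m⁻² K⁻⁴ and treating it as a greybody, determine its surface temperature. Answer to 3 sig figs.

T ≈ 1.46×10³ K

I = εσT⁴, so T = (I/εσ)^(1/4) = (1.269×10⁵/(0.49×5.670×10⁻⁸))^(1/4) = 1.46×10³ K.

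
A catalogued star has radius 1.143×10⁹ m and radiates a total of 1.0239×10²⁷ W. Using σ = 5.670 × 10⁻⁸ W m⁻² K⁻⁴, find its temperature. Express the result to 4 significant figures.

T ≈ 5759 K

Surface area A = 4πR² = 4π(1.143×10⁹ m)² = 1.64173×10¹⁹ m².
P = σAT⁴ ⇒ T = (P/(σA))^(1/4) = (1.0239×10²⁷/(5.670×10⁻⁸×1.64173×10¹⁹))^(1/4) = 5759 K.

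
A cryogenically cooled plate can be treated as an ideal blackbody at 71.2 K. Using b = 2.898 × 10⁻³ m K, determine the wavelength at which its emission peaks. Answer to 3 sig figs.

Wien's displacement law: λ_max = b/T = (2.898×10⁻³ m·K)/(71.2 K) = 4.070×10⁻⁵ m.
That is 40.7 μm, in the infrared range.

λ_max ≈ 40.7 μm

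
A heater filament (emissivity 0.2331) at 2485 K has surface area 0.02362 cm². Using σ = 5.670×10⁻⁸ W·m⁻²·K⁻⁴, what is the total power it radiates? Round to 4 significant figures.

Area A = 0.02362 cm² = 2.362×10⁻⁶ m².
P = εσAT⁴ = 0.2331 × 5.670×10⁻⁸ × 2.362×10⁻⁶ × (2485)⁴ = 1.190 W.

P ≈ 1.190 W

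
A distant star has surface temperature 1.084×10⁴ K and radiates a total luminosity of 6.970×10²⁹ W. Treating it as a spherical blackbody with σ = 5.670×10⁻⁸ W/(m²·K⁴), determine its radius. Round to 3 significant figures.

R ≈ 8.42×10⁹ m

L = 4πR²σT⁴ ⇒ R = √(L/(4πσT⁴)).
σT⁴ = 7.82889×10⁸ W/m², so R = √(6.970×10²⁹/(4π×7.82889×10⁸)) = 8.42×10⁹ m.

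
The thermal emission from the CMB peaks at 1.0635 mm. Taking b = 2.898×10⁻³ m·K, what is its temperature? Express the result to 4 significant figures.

T ≈ 2.725 K

Wien's law gives T = b/λ_max = (2.898×10⁻³ m·K)/(1.0635×10⁻³ m) = 2.725 K.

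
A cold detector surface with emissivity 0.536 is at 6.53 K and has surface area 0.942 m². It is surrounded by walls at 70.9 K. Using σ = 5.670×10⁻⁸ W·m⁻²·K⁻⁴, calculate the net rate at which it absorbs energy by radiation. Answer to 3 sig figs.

Area A = 0.942 m².
Net radiated power P_net = εσA(T⁴ − T₀⁴) = 0.536×5.670×10⁻⁸×0.942×(6.53⁴ − 70.9⁴).
T⁴ − T₀⁴ = 1818.25 − 2.52688×10⁷ = -2.52670×10⁷ K⁴, so P_net = -0.723 W — negative, meaning a net gain of 0.723 W.

Net gain ≈ 0.723 W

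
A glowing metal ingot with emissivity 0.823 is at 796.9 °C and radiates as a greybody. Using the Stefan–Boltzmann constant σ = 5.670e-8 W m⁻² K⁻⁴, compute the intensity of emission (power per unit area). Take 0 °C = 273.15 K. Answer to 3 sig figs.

I ≈ 6.12×10⁴ W/m²

T = 796.9 °C + 273.15 = 1070.05 K.
Stefan–Boltzmann: I = εσT⁴ = 0.823 × 5.670×10⁻⁸ × (1070.05)⁴ = 6.12×10⁴ W/m².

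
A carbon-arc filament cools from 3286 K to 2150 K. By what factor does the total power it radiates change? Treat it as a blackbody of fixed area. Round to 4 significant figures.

P ∝ T⁴, so P₂/P₁ = (T₂/T₁)⁴ = (2150/3286)⁴ = (0.654291)⁴ = 0.1833.

P₂/P₁ ≈ 0.1833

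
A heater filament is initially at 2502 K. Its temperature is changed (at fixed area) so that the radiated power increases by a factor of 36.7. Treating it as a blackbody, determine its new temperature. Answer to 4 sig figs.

T₂ ≈ 6158 K

P ∝ T⁴, so T₂/T₁ = (P₂/P₁)^(1/4) = (36.7)^(1/4) = 2.46131.
T₂ = 2502 × 2.46131 = 6158 K.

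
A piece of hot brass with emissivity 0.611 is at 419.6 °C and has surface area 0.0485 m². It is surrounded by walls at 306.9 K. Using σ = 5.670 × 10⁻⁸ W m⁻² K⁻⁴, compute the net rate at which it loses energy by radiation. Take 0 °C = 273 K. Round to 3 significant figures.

Net loss ≈ 372 W

T = 419.6 °C + 273 = 692.6 K.
Area A = 0.0485 m².
Net radiated power P_net = εσA(T⁴ − T₀⁴) = 0.611×5.670×10⁻⁸×0.0485×(692.6⁴ − 306.9⁴).
T⁴ − T₀⁴ = 2.30107×10¹¹ − 8.87131×10⁹ = 2.21236×10¹¹ K⁴, so P_net = 372 W.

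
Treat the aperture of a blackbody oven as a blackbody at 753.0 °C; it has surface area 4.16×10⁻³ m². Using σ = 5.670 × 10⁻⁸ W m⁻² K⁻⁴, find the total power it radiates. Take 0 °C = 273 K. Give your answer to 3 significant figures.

P ≈ 261 W

T = 753.0 °C + 273 = 1026.0 K.
Area A = 4.16×10⁻³ m².
P = σAT⁴ = 5.670×10⁻⁸ × 4.16×10⁻³ × (1026.0)⁴ = 261 W.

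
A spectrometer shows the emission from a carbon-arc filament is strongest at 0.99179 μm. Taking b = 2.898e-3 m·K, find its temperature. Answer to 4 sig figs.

T ≈ 2922 K

Wien's law gives T = b/λ_max = (2.898×10⁻³ m·K)/(9.9179×10⁻⁷ m) = 2922 K.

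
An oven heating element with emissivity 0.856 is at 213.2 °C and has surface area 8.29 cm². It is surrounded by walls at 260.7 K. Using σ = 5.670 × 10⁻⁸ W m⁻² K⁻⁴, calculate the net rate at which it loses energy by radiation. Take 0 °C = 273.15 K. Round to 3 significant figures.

Net loss ≈ 2.07 W

T = 213.2 °C + 273.15 = 486.35 K.
Area A = 8.29 cm² = 8.29×10⁻⁴ m².
Net radiated power P_net = εσA(T⁴ − T₀⁴) = 0.856×5.670×10⁻⁸×8.29×10⁻⁴×(486.35⁴ − 260.7⁴).
T⁴ − T₀⁴ = 5.59494×10¹⁰ − 4.61917×10⁹ = 5.13302×10¹⁰ K⁴, so P_net = 2.07 W.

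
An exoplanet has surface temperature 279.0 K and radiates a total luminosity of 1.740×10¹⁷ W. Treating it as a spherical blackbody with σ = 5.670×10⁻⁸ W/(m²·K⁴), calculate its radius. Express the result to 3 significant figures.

R ≈ 6.35×10⁶ m

L = 4πR²σT⁴ ⇒ R = √(L/(4πσT⁴)).
σT⁴ = 343.558 W/m², so R = √(1.740×10¹⁷/(4π×343.558)) = 6.35×10⁶ m.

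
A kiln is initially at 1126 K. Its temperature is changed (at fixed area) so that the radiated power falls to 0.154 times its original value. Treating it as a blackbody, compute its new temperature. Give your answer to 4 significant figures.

T₂ ≈ 705.4 K

P ∝ T⁴, so T₂/T₁ = (P₂/P₁)^(1/4) = (0.154)^(1/4) = 0.626441.
T₂ = 1126 × 0.626441 = 705.4 K.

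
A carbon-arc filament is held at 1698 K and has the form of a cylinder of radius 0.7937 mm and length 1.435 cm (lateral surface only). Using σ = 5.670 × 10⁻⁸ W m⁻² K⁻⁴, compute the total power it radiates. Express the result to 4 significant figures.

P ≈ 33.73 W

Lateral area A = 2πrL = 2π×7.937×10⁻⁴×0.01435 = 7.15629×10⁻⁵ m².
P = σAT⁴ = 5.670×10⁻⁸ × 7.15629×10⁻⁵ × (1698)⁴ = 33.73 W.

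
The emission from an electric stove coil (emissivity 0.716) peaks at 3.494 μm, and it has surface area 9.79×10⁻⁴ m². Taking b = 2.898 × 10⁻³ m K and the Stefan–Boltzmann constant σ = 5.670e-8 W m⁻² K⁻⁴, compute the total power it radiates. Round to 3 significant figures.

P ≈ 18.8 W

Wien's law: T = b/λ_max = 2.898×10⁻³/3.494×10⁻⁶ = 829.422 K.
Area A = 9.79×10⁻⁴ m².
Then P = εσAT⁴ = 0.716×5.670×10⁻⁸×9.79×10⁻⁴×(829.422)⁴ = 18.8 W.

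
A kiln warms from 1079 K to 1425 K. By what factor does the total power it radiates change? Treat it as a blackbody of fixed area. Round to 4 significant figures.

P ∝ T⁴, so P₂/P₁ = (T₂/T₁)⁴ = (1425/1079)⁴ = (1.32067)⁴ = 3.042.

P₂/P₁ ≈ 3.042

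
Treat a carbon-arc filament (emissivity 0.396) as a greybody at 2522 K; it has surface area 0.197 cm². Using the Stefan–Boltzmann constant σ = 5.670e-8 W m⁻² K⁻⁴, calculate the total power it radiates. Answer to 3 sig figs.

P ≈ 17.9 W

Area A = 0.197 cm² = 1.97×10⁻⁵ m².
P = εσAT⁴ = 0.396 × 5.670×10⁻⁸ × 1.97×10⁻⁵ × (2522)⁴ = 17.9 W.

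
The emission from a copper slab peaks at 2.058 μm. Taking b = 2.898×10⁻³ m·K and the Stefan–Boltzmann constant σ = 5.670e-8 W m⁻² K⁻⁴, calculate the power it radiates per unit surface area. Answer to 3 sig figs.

Wien's law: T = b/λ_max = 2.898×10⁻³/2.058×10⁻⁶ = 1408.16 K.
Then I = σT⁴ = 5.670×10⁻⁸×(1408.16)⁴ = 2.23×10⁵ W/m².

I ≈ 2.23×10⁵ W/m²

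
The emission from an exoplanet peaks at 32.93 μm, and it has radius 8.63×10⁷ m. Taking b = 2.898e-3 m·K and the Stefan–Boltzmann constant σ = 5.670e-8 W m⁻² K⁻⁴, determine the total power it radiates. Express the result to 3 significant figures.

P ≈ 3.18×10¹⁷ W

Wien's law: T = b/λ_max = 2.898×10⁻³/3.293×10⁻⁵ = 88.0049 K.
Surface area A = 4πR² = 4π(8.63×10⁷ m)² = 9.35904×10¹⁶ m².
Then P = σAT⁴ = 5.670×10⁻⁸×9.35904×10¹⁶×(88.0049)⁴ = 3.18×10¹⁷ W.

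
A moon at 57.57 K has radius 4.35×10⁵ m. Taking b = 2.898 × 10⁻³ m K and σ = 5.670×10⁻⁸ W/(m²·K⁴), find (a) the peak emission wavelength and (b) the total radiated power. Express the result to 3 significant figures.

(a) λ_max = b/T = 2.898×10⁻³/57.57 = 5.034×10⁻⁵ m = 50.3 μm.
Surface area A = 4πR² = 4π(4.35×10⁵ m)² = 2.37787×10¹² m².
(b) P = σAT⁴ = 5.670×10⁻⁸×2.37787×10¹²×(57.57)⁴ = 1.48×10¹² W.

λ_max ≈ 50.3 μm; P ≈ 1.48×10¹² W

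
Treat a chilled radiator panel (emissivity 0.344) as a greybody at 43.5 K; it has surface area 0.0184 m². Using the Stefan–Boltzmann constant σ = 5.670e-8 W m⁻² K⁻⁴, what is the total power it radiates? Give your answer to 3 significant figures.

P ≈ 1.29×10⁻³ W

Area A = 0.0184 m².
P = εσAT⁴ = 0.344 × 5.670×10⁻⁸ × 0.0184 × (43.5)⁴ = 1.29×10⁻³ W.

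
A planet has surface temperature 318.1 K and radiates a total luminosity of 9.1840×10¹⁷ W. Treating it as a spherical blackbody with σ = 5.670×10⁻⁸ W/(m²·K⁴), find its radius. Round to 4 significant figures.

R ≈ 1.122×10⁷ m

L = 4πR²σT⁴ ⇒ R = √(L/(4πσT⁴)).
σT⁴ = 580.547 W/m², so R = √(9.1840×10¹⁷/(4π×580.547)) = 1.122×10⁷ m.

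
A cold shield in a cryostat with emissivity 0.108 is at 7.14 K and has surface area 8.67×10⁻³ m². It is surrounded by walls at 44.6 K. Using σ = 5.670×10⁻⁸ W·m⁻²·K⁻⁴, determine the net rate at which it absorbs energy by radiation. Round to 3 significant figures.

Net gain ≈ 2.10×10⁻⁴ W

Area A = 8.67×10⁻³ m².
Net radiated power P_net = εσA(T⁴ − T₀⁴) = 0.108×5.670×10⁻⁸×8.67×10⁻³×(7.14⁴ − 44.6⁴).
T⁴ − T₀⁴ = 2598.92 − 3.95676×10⁶ = -3.95416×10⁶ K⁴, so P_net = -2.10×10⁻⁴ W — negative, meaning a net gain of 2.10×10⁻⁴ W.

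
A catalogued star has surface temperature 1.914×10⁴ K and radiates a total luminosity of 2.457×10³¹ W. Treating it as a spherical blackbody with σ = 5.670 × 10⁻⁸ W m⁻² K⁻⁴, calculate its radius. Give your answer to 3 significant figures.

L = 4πR²σT⁴ ⇒ R = √(L/(4πσT⁴)).
σT⁴ = 7.60941×10⁹ W/m², so R = √(2.457×10³¹/(4π×7.60941×10⁹)) = 1.60×10¹⁰ m.

R ≈ 1.60×10¹⁰ m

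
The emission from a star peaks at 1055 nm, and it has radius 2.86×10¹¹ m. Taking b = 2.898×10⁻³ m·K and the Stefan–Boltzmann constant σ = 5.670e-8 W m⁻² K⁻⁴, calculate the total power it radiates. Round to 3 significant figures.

Wien's law: T = b/λ_max = 2.898×10⁻³/1.055×10⁻⁶ = 2746.92 K.
Surface area A = 4πR² = 4π(2.86×10¹¹ m)² = 1.02788×10²⁴ m².
Then P = σAT⁴ = 5.670×10⁻⁸×1.02788×10²⁴×(2746.92)⁴ = 3.32×10³⁰ W.

P ≈ 3.32×10³⁰ W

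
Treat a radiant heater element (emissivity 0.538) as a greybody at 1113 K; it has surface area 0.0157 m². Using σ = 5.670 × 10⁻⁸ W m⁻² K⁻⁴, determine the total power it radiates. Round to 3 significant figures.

Area A = 0.0157 m².
P = εσAT⁴ = 0.538 × 5.670×10⁻⁸ × 0.0157 × (1113)⁴ = 735 W.

P ≈ 735 W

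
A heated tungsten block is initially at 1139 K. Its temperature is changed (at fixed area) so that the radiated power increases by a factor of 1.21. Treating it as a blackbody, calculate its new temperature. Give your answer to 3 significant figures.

P ∝ T⁴, so T₂/T₁ = (P₂/P₁)^(1/4) = (1.21)^(1/4) = 1.04881.
T₂ = 1139 × 1.04881 = 1.19×10³ K.

T₂ ≈ 1.19×10³ K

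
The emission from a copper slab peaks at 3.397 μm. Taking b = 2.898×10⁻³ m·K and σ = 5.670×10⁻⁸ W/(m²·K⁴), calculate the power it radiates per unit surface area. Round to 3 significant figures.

I ≈ 3.00×10⁴ W/m²

Wien's law: T = b/λ_max = 2.898×10⁻³/3.397×10⁻⁶ = 853.106 K.
Then I = σT⁴ = 5.670×10⁻⁸×(853.106)⁴ = 3.00×10⁴ W/m².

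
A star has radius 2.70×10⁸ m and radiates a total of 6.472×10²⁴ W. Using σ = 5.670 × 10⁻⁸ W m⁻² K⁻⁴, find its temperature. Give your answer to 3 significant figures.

T ≈ 3.34×10³ K

Surface area A = 4πR² = 4π(2.70×10⁸ m)² = 9.16088×10¹⁷ m².
P = σAT⁴ ⇒ T = (P/(σA))^(1/4) = (6.472×10²⁴/(5.670×10⁻⁸×9.16088×10¹⁷))^(1/4) = 3.34×10³ K.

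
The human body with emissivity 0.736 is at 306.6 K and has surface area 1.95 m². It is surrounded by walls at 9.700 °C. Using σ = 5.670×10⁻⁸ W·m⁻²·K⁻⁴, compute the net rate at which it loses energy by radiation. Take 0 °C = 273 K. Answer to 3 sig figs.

Net loss ≈ 199 W

Surroundings: T = 9.700 °C + 273 = 282.700 K.
Area A = 1.95 m².
Net radiated power P_net = εσA(T⁴ − T₀⁴) = 0.736×5.670×10⁻⁸×1.95×(306.6⁴ − 282.700⁴).
T⁴ − T₀⁴ = 8.83667×10⁹ − 6.38709×10⁹ = 2.44958×10⁹ K⁴, so P_net = 199 W.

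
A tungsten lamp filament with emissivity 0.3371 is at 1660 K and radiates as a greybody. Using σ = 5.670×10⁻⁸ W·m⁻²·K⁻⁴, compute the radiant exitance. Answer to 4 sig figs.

I ≈ 1.451×10⁵ W/m²

Stefan–Boltzmann: I = εσT⁴ = 0.3371 × 5.670×10⁻⁸ × (1660)⁴ = 1.451×10⁵ W/m².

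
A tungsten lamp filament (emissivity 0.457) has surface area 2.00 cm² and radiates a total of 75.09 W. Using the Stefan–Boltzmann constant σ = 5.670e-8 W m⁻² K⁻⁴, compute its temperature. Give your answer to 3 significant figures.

T ≈ 1.95×10³ K

Area A = 2.00 cm² = 2.00×10⁻⁴ m².
P = εσAT⁴ ⇒ T = (P/(εσA))^(1/4) = (75.09/(0.457×5.670×10⁻⁸×2.00×10⁻⁴))^(1/4) = 1.95×10³ K.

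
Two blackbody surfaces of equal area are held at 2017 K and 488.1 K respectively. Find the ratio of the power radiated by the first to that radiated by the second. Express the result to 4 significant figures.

With equal areas, P₁/P₂ = (T₁/T₂)⁴ = (2017/488.1)⁴ = 291.6.

P₁/P₂ ≈ 291.6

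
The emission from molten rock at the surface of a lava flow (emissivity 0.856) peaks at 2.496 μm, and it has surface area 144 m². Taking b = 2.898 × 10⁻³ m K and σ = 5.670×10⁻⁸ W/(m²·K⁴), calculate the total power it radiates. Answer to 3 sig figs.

P ≈ 1.27×10⁷ W

Wien's law: T = b/λ_max = 2.898×10⁻³/2.496×10⁻⁶ = 1161.06 K.
Area A = 144 m².
Then P = εσAT⁴ = 0.856×5.670×10⁻⁸×144×(1161.06)⁴ = 1.27×10⁷ W.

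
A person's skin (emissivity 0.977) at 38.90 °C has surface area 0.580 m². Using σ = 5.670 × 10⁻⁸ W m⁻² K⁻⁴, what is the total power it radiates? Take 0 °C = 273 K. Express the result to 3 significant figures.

T = 38.90 °C + 273 = 311.90 K.
Area A = 0.580 m².
P = εσAT⁴ = 0.977 × 5.670×10⁻⁸ × 0.580 × (311.90)⁴ = 304 W.

P ≈ 304 W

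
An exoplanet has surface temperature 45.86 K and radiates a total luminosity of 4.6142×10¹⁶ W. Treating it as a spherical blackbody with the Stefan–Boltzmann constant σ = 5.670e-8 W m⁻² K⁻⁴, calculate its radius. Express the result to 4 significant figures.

L = 4πR²σT⁴ ⇒ R = √(L/(4πσT⁴)).
σT⁴ = 0.250795 W/m², so R = √(4.6142×10¹⁶/(4π×0.250795)) = 1.210×10⁸ m.

R ≈ 1.210×10⁸ m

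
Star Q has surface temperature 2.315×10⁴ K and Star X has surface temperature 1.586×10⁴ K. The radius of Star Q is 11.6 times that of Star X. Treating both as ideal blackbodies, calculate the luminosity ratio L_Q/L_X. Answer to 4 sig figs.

L ∝ R²T⁴, so L_Q/L_X = (R_Q/R_X)²(T_Q/T_X)⁴ = (11.6)² × (2.315×10⁴/1.586×10⁴)⁴ = 134.56 × 4.53932 = 610.8.

L_Q/L_X ≈ 610.8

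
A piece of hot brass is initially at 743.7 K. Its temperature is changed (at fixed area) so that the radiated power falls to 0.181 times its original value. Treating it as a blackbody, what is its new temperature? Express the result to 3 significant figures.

T₂ ≈ 485 K

P ∝ T⁴, so T₂/T₁ = (P₂/P₁)^(1/4) = (0.181)^(1/4) = 0.652258.
T₂ = 743.7 × 0.652258 = 485 K.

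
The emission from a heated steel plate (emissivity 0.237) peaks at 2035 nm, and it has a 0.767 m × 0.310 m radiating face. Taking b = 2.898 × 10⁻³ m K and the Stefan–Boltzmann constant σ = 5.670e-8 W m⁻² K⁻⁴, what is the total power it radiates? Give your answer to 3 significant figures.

Wien's law: T = b/λ_max = 2.898×10⁻³/2.035×10⁻⁶ = 1424.08 K.
Area A = 0.767 × 0.310 = 0.23777 m².
Then P = εσAT⁴ = 0.237×5.670×10⁻⁸×0.23777×(1424.08)⁴ = 1.31×10⁴ W.

P ≈ 1.31×10⁴ W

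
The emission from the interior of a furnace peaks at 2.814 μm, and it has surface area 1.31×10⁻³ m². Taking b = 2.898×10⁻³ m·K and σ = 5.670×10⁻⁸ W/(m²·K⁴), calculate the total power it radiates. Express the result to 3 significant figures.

P ≈ 83.6 W

Wien's law: T = b/λ_max = 2.898×10⁻³/2.814×10⁻⁶ = 1029.85 K.
Area A = 1.31×10⁻³ m².
Then P = σAT⁴ = 5.670×10⁻⁸×1.31×10⁻³×(1029.85)⁴ = 83.6 W.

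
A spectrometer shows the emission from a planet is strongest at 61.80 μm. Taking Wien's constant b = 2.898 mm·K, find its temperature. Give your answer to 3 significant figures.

Wien's law gives T = b/λ_max = (2.898×10⁻³ m·K)/(6.180×10⁻⁵ m) = 46.9 K.

T ≈ 46.9 K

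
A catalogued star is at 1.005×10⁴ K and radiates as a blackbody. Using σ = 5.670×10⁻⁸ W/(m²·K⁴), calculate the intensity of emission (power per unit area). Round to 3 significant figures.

Stefan–Boltzmann: I = σT⁴ = 5.670×10⁻⁸ × (1.005×10⁴)⁴ = 5.78×10⁸ W/m².

I ≈ 5.78×10⁸ W/m²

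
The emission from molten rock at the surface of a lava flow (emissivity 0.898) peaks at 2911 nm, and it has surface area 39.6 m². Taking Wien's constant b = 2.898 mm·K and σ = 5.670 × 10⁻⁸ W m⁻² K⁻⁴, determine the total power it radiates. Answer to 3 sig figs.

Wien's law: T = b/λ_max = 2.898×10⁻³/2.911×10⁻⁶ = 995.534 K.
Area A = 39.6 m².
Then P = εσAT⁴ = 0.898×5.670×10⁻⁸×39.6×(995.534)⁴ = 1.98×10⁶ W.

P ≈ 1.98×10⁶ W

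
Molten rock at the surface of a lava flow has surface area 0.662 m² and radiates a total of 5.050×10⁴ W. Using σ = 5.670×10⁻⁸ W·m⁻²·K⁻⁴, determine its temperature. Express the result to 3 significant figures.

T ≈ 1.08×10³ K

Area A = 0.662 m².
P = σAT⁴ ⇒ T = (P/(σA))^(1/4) = (5.050×10⁴/(5.670×10⁻⁸×0.662))^(1/4) = 1.08×10³ K.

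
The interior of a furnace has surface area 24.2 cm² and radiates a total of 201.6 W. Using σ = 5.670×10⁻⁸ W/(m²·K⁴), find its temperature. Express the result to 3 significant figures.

T ≈ 1.10×10³ K

Area A = 24.2 cm² = 2.42×10⁻³ m².
P = σAT⁴ ⇒ T = (P/(σA))^(1/4) = (201.6/(5.670×10⁻⁸×2.42×10⁻³))^(1/4) = 1.10×10³ K.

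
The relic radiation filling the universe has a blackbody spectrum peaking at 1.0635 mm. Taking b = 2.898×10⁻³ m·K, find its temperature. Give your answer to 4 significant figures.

T ≈ 2.725 K

Wien's law gives T = b/λ_max = (2.898×10⁻³ m·K)/(1.0635×10⁻³ m) = 2.725 K.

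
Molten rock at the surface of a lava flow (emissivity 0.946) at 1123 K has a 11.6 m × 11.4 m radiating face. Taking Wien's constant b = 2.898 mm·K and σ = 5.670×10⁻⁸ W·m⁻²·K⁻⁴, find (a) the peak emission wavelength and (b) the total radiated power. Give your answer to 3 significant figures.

(a) λ_max = b/T = 2.898×10⁻³/1123 = 2.581×10⁻⁶ m = 2.58×10³ nm.
Area A = 11.6 × 11.4 = 132.24 m².
(b) P = εσAT⁴ = 0.946×5.670×10⁻⁸×132.24×(1123)⁴ = 1.13×10⁷ W.

λ_max ≈ 2.58×10³ nm; P ≈ 1.13×10⁷ W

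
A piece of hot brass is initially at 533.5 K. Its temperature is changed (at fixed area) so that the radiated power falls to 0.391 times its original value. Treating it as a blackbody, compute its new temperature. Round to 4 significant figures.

T₂ ≈ 421.9 K

P ∝ T⁴, so T₂/T₁ = (P₂/P₁)^(1/4) = (0.391)^(1/4) = 0.790759.
T₂ = 533.5 × 0.790759 = 421.9 K.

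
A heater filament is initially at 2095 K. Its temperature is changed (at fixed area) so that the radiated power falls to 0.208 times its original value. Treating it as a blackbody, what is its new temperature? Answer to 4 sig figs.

P ∝ T⁴, so T₂/T₁ = (P₂/P₁)^(1/4) = (0.208)^(1/4) = 0.675330.
T₂ = 2095 × 0.675330 = 1415 K.

T₂ ≈ 1415 K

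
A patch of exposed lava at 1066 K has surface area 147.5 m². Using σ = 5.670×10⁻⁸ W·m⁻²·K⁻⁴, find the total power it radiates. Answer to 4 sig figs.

P ≈ 1.080×10⁷ W

Area A = 147.5 m².
P = σAT⁴ = 5.670×10⁻⁸ × 147.5 × (1066)⁴ = 1.080×10⁷ W.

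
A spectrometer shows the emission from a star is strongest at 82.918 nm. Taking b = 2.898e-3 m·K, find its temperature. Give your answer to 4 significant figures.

T ≈ 3.495×10⁴ K

Wien's law gives T = b/λ_max = (2.898×10⁻³ m·K)/(8.2918×10⁻⁸ m) = 3.495×10⁴ K.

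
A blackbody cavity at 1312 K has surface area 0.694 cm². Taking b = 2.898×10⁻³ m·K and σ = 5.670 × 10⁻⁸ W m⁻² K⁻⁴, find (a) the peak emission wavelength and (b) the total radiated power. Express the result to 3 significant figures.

λ_max ≈ 2.21 μm; P ≈ 11.7 W

(a) λ_max = b/T = 2.898×10⁻³/1312 = 2.209×10⁻⁶ m = 2.21 μm.
Area A = 0.694 cm² = 6.94×10⁻⁵ m².
(b) P = σAT⁴ = 5.670×10⁻⁸×6.94×10⁻⁵×(1312)⁴ = 11.7 W.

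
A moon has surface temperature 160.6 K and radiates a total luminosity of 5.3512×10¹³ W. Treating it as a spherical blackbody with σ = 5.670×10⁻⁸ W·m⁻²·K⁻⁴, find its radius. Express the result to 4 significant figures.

R ≈ 3.360×10⁵ m

L = 4πR²σT⁴ ⇒ R = √(L/(4πσT⁴)).
σT⁴ = 37.7194 W/m², so R = √(5.3512×10¹³/(4π×37.7194)) = 3.360×10⁵ m.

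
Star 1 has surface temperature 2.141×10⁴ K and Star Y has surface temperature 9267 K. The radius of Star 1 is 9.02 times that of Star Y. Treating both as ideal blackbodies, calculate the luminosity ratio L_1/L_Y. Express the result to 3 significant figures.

L ∝ R²T⁴, so L_1/L_Y = (R_1/R_Y)²(T_1/T_Y)⁴ = (9.02)² × (2.141×10⁴/9267)⁴ = 81.3604 × 28.4912 = 2.32×10³.

L_1/L_Y ≈ 2.32×10³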